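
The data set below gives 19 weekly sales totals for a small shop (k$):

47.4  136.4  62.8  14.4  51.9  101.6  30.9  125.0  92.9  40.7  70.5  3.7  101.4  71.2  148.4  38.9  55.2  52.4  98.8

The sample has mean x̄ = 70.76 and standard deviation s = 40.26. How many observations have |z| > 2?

Cutoffs: x̄ ± 2s = [-9.76, 151.28].
Every value lies within the cutoffs.

0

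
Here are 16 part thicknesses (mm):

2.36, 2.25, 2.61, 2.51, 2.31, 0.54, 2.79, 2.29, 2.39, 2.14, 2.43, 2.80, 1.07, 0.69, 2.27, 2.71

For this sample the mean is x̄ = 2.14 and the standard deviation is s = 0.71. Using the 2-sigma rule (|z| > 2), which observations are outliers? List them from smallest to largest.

0.54, 0.69

Cutoffs at x̄ ± 2s: 2.14 ± 2·0.71 = [0.72, 3.56].
0.54: z = -2.25, |z| > 2 → outlier.
0.69: z = -2.04, |z| > 2 → outlier.
Every other value lies within [0.72, 3.56].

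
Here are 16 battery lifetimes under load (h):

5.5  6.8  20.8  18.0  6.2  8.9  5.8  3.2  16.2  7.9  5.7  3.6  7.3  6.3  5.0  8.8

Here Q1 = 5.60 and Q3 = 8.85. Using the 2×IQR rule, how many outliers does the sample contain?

IQR = 3.25; fences at 5.60 − 6.50 = -0.90 and 8.85 + 6.50 = 15.35.
Outside the cutoffs: 16.2, 18.0, 20.8.

3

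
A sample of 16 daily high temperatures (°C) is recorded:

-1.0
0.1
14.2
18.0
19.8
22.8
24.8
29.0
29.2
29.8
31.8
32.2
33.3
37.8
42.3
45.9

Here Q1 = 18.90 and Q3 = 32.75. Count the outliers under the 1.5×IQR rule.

IQR = 13.85; fences at 18.90 − 20.775 = -1.875 and 32.75 + 20.775 = 53.525.
Every value lies within the cutoffs.

0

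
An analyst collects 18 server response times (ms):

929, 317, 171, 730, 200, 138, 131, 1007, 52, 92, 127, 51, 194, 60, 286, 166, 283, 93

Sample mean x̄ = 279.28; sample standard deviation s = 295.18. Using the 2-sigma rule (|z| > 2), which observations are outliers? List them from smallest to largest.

929, 1007

Cutoffs at x̄ ± 2s: 279.28 ± 2·295.18 = [-311.08, 869.64].
929: z = 2.20, |z| > 2 → outlier.
1007: z = 2.47, |z| > 2 → outlier.
Every other value lies within [-311.08, 869.64].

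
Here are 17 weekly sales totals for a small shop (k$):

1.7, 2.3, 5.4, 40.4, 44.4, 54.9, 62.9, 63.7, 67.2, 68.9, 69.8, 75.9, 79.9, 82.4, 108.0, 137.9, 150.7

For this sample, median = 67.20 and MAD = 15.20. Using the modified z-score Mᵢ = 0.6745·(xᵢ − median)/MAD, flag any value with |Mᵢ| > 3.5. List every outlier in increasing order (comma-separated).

150.7

|Mᵢ| > 3.5 ⇔ |xᵢ − 67.20| > 3.5·15.20/0.6745 = 78.87.
So outliers lie outside [-11.67, 146.07].
150.7: M = 3.71 → outlier.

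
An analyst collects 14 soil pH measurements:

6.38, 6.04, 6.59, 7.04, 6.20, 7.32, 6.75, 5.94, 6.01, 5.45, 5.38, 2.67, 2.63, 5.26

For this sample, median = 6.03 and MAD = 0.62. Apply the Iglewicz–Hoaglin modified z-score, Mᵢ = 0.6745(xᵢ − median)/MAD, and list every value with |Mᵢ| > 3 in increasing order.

|Mᵢ| > 3 ⇔ |xᵢ − 6.03| > 3·0.62/0.6745 = 2.76.
So outliers lie outside [3.27, 8.79].
2.63: M = -3.70 → outlier.
2.67: M = -3.66 → outlier.

2.63, 2.67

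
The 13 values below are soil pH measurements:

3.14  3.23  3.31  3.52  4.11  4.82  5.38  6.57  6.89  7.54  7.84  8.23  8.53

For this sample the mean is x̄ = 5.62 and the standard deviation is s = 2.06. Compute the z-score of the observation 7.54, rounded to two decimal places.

z = (7.54 − 5.62) / 2.06 = 0.93.

0.93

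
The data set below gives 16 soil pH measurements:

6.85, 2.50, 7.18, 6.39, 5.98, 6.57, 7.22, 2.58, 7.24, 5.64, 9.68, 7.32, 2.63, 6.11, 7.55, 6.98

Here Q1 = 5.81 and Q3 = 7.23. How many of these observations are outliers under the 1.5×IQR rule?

IQR = 1.42; fences at 5.81 − 2.13 = 3.68 and 7.23 + 2.13 = 9.36.
Outside the cutoffs: 2.50, 2.58, 2.63, 9.68.

4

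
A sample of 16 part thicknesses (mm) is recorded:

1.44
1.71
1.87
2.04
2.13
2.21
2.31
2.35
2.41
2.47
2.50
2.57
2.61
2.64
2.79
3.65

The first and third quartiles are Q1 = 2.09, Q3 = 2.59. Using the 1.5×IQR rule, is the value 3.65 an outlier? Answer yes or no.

IQR = Q3 − Q1 = 2.59 − 2.09 = 0.50.
Lower fence = Q1 − 1.5·IQR = 2.09 − 0.75 = 1.34.
Upper fence = Q3 + 1.5·IQR = 2.59 + 0.75 = 3.34.
3.65 lies above the upper fence.

yes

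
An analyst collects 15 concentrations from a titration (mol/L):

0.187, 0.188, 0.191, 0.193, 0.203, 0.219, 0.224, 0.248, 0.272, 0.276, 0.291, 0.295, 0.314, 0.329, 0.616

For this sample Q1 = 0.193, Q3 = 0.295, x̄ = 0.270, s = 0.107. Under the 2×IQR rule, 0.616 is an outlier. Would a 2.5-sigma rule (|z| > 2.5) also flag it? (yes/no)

yes

z = (0.616 − 0.270) / 0.107 = 3.23.
|z| = 3.23 > 2.5.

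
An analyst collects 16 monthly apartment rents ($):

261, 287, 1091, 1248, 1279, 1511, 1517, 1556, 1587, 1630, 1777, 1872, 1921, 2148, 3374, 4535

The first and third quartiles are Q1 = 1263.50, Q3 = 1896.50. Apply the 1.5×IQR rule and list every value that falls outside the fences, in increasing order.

IQR = Q3 − Q1 = 1896.50 − 1263.50 = 633.00.
Lower fence = Q1 − 1.5·IQR = 1263.50 − 949.50 = 314.00.
Upper fence = Q3 + 1.5·IQR = 1896.50 + 949.50 = 2846.00.
261 < 314.00 → outlier.
287 < 314.00 → outlier.
3374 > 2846.00 → outlier.
4535 > 2846.00 → outlier.
All remaining values lie within [314.00, 2846.00].

261, 287, 3374, 4535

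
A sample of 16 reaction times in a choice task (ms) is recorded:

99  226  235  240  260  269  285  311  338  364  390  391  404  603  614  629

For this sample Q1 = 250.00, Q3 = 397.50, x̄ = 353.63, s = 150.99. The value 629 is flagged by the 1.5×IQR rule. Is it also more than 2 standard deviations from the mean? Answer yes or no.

z = (629 − 353.63) / 150.99 = 1.82.
|z| = 1.82 ≤ 2.

no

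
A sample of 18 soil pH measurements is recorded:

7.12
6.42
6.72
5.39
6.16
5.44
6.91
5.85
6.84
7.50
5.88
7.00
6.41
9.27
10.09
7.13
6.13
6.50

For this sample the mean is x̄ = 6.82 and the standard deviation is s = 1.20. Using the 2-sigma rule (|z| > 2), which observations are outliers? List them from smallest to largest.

Cutoffs at x̄ ± 2s: 6.82 ± 2·1.20 = [4.42, 9.22].
9.27: z = 2.04, |z| > 2 → outlier.
10.09: z = 2.72, |z| > 2 → outlier.
Every other value lies within [4.42, 9.22].

9.27, 10.09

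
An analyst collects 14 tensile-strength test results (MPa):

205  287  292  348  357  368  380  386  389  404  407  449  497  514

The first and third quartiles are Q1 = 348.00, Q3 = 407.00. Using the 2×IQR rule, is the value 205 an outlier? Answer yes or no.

yes

IQR = Q3 − Q1 = 407.00 − 348.00 = 59.00.
Lower fence = Q1 − 2·IQR = 348.00 − 118.00 = 230.00.
Upper fence = Q3 + 2·IQR = 407.00 + 118.00 = 525.00.
205 lies below the lower fence.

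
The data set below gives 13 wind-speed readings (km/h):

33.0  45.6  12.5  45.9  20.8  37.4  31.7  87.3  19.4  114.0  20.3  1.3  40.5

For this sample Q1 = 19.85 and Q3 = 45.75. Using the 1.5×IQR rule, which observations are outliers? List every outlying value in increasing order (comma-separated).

IQR = Q3 − Q1 = 45.75 − 19.85 = 25.90.
Lower fence = Q1 − 1.5·IQR = 19.85 − 38.85 = -19.00.
Upper fence = Q3 + 1.5·IQR = 45.75 + 38.85 = 84.60.
87.3 > 84.60 → outlier.
114.0 > 84.60 → outlier.
All remaining values lie within [-19.00, 84.60].

87.3, 114.0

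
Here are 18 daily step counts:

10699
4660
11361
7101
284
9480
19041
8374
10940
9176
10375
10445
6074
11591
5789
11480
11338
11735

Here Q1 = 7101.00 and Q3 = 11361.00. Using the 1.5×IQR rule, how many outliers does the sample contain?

IQR = 4260.00; fences at 7101.00 − 6390.00 = 711.00 and 11361.00 + 6390.00 = 17751.00.
Outside the cutoffs: 284, 19041.

2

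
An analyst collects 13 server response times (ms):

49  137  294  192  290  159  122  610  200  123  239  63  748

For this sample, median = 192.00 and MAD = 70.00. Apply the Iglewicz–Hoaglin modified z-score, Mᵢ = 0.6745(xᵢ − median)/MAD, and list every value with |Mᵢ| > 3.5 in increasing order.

|Mᵢ| > 3.5 ⇔ |xᵢ − 192.00| > 3.5·70.00/0.6745 = 363.23.
So outliers lie outside [-171.23, 555.23].
610: M = 4.03 → outlier.
748: M = 5.36 → outlier.

610, 748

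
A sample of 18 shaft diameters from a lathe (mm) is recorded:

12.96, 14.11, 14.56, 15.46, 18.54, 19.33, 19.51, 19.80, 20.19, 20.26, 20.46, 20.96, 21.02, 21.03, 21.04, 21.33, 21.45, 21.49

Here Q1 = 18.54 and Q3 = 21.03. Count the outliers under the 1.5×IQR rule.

IQR = 2.49; fences at 18.54 − 3.735 = 14.805 and 21.03 + 3.735 = 24.765.
Outside the cutoffs: 12.96, 14.11, 14.56.

3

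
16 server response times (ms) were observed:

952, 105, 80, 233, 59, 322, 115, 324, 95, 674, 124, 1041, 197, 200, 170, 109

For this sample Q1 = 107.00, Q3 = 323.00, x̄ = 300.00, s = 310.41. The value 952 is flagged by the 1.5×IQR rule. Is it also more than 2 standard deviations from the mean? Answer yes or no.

yes

z = (952 − 300.00) / 310.41 = 2.10.
|z| = 2.10 > 2.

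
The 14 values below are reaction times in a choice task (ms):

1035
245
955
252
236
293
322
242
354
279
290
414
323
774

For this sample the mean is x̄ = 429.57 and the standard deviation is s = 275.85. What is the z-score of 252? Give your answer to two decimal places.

z = (252 − 429.57) / 275.85 = -0.64.

-0.64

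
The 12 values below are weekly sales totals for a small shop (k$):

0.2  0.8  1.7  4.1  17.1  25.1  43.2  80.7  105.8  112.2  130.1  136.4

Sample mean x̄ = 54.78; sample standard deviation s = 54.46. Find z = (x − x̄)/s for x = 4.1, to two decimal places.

-0.93

z = (4.1 − 54.78) / 54.46 = -0.93.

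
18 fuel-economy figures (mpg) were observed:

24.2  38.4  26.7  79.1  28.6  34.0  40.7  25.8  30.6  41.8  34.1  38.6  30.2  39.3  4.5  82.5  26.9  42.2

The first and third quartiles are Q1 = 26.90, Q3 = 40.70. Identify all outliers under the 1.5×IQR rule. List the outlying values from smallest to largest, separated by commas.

IQR = Q3 − Q1 = 40.70 − 26.90 = 13.80.
Lower fence = Q1 − 1.5·IQR = 26.90 − 20.70 = 6.20.
Upper fence = Q3 + 1.5·IQR = 40.70 + 20.70 = 61.40.
4.5 < 6.20 → outlier.
79.1 > 61.40 → outlier.
82.5 > 61.40 → outlier.
All remaining values lie within [6.20, 61.40].

4.5, 79.1, 82.5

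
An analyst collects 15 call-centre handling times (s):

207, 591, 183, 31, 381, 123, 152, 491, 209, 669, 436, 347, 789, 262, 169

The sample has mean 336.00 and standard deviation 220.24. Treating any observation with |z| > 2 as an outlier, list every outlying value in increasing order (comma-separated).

Cutoffs at x̄ ± 2s: 336.00 ± 2·220.24 = [-104.48, 776.48].
789: z = 2.06, |z| > 2 → outlier.
Every other value lies within [-104.48, 776.48].

789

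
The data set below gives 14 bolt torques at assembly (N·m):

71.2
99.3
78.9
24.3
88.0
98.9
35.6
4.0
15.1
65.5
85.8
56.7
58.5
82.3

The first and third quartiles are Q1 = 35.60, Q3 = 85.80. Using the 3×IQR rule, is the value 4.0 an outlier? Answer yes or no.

IQR = Q3 − Q1 = 85.80 − 35.60 = 50.20.
Lower fence = Q1 − 3·IQR = 35.60 − 150.60 = -115.00.
Upper fence = Q3 + 3·IQR = 85.80 + 150.60 = 236.40.
4.0 lies within [-115.00, 236.40].

no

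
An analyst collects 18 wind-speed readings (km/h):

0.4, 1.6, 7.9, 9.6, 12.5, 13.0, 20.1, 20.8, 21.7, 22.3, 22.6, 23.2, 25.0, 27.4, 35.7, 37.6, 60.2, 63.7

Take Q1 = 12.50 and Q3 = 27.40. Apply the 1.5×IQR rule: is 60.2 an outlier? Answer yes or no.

yes

IQR = Q3 − Q1 = 27.40 − 12.50 = 14.90.
Lower fence = Q1 − 1.5·IQR = 12.50 − 22.35 = -9.85.
Upper fence = Q3 + 1.5·IQR = 27.40 + 22.35 = 49.75.
60.2 lies above the upper fence.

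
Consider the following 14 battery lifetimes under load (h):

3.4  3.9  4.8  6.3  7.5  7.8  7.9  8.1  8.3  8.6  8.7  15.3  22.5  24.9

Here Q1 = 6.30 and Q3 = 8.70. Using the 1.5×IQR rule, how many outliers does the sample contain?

3

IQR = 2.40; fences at 6.30 − 3.60 = 2.70 and 8.70 + 3.60 = 12.30.
Outside the cutoffs: 15.3, 22.5, 24.9.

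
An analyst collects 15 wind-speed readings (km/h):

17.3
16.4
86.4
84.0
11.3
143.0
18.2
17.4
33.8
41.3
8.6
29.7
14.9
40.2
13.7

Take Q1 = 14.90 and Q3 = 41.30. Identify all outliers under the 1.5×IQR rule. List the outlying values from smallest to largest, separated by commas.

IQR = Q3 − Q1 = 41.30 − 14.90 = 26.40.
Lower fence = Q1 − 1.5·IQR = 14.90 − 39.60 = -24.70.
Upper fence = Q3 + 1.5·IQR = 41.30 + 39.60 = 80.90.
84.0 > 80.90 → outlier.
86.4 > 80.90 → outlier.
143.0 > 80.90 → outlier.
All remaining values lie within [-24.70, 80.90].

84.0, 86.4, 143.0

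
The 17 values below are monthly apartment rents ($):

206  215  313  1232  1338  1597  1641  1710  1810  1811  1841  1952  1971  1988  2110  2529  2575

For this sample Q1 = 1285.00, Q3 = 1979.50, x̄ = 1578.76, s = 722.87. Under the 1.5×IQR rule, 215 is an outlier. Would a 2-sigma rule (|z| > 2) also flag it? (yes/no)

no

z = (215 − 1578.76) / 722.87 = -1.89.
|z| = 1.89 ≤ 2.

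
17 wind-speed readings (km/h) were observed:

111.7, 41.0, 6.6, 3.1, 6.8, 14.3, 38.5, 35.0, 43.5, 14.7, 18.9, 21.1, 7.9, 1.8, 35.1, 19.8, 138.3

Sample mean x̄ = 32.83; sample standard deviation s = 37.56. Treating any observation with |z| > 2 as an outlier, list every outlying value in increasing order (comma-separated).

111.7, 138.3

Cutoffs at x̄ ± 2s: 32.83 ± 2·37.56 = [-42.29, 107.95].
111.7: z = 2.10, |z| > 2 → outlier.
138.3: z = 2.81, |z| > 2 → outlier.
Every other value lies within [-42.29, 107.95].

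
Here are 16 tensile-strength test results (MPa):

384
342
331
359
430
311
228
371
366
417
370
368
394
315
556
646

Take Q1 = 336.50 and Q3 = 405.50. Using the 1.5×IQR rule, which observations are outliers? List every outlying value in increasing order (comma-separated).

IQR = Q3 − Q1 = 405.50 − 336.50 = 69.00.
Lower fence = Q1 − 1.5·IQR = 336.50 − 103.50 = 233.00.
Upper fence = Q3 + 1.5·IQR = 405.50 + 103.50 = 509.00.
228 < 233.00 → outlier.
556 > 509.00 → outlier.
646 > 509.00 → outlier.
All remaining values lie within [233.00, 509.00].

228, 556, 646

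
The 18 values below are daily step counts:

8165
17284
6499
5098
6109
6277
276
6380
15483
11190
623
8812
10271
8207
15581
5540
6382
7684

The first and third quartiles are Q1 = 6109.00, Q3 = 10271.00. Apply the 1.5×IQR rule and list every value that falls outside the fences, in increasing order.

IQR = Q3 − Q1 = 10271.00 − 6109.00 = 4162.00.
Lower fence = Q1 − 1.5·IQR = 6109.00 − 6243.00 = -134.00.
Upper fence = Q3 + 1.5·IQR = 10271.00 + 6243.00 = 16514.00.
17284 > 16514.00 → outlier.
All remaining values lie within [-134.00, 16514.00].

17284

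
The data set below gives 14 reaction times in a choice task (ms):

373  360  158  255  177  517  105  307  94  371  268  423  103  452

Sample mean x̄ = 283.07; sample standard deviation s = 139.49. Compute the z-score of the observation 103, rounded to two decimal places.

z = (103 − 283.07) / 139.49 = -1.29.

-1.29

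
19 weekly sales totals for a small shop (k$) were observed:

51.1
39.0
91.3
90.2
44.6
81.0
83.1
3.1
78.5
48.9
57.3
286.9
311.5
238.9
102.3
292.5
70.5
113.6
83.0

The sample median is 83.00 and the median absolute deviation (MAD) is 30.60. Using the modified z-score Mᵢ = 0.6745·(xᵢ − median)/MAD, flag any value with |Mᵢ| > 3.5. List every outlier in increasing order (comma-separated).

|Mᵢ| > 3.5 ⇔ |xᵢ − 83.00| > 3.5·30.60/0.6745 = 158.78.
So outliers lie outside [-75.78, 241.78].
286.9: M = 4.49 → outlier.
292.5: M = 4.62 → outlier.
311.5: M = 5.04 → outlier.

286.9, 292.5, 311.5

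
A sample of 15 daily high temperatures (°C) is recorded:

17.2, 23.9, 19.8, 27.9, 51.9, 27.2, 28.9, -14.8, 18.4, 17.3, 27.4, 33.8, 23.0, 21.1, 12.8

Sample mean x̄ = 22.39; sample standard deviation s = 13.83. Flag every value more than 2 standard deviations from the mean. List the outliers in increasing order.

-14.8, 51.9

Cutoffs at x̄ ± 2s: 22.39 ± 2·13.83 = [-5.27, 50.05].
-14.8: z = -2.69, |z| > 2 → outlier.
51.9: z = 2.13, |z| > 2 → outlier.
Every other value lies within [-5.27, 50.05].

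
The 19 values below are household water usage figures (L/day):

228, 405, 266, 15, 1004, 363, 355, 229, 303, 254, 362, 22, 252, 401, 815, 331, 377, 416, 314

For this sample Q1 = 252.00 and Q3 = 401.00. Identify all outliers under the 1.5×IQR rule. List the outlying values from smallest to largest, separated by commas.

IQR = Q3 − Q1 = 401.00 − 252.00 = 149.00.
Lower fence = Q1 − 1.5·IQR = 252.00 − 223.50 = 28.50.
Upper fence = Q3 + 1.5·IQR = 401.00 + 223.50 = 624.50.
15 < 28.50 → outlier.
22 < 28.50 → outlier.
815 > 624.50 → outlier.
1004 > 624.50 → outlier.
All remaining values lie within [28.50, 624.50].

15, 22, 815, 1004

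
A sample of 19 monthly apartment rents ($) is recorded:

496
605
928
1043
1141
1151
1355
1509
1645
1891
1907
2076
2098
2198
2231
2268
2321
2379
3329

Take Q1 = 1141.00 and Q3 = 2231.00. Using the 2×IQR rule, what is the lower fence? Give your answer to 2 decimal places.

-1039.00

IQR = Q3 − Q1 = 2231.00 − 1141.00 = 1090.00.
Lower fence = Q1 − 2·IQR = 1141.00 − 2180.00 = -1039.00.
Upper fence = Q3 + 2·IQR = 2231.00 + 2180.00 = 4411.00.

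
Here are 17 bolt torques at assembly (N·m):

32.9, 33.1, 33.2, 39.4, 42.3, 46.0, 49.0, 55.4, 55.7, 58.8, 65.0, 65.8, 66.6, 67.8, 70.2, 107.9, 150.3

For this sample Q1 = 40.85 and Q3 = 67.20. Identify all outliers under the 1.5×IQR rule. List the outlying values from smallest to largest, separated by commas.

IQR = Q3 − Q1 = 67.20 − 40.85 = 26.35.
Lower fence = Q1 − 1.5·IQR = 40.85 − 39.525 = 1.325.
Upper fence = Q3 + 1.5·IQR = 67.20 + 39.525 = 106.725.
107.9 > 106.725 → outlier.
150.3 > 106.725 → outlier.
All remaining values lie within [1.325, 106.725].

107.9, 150.3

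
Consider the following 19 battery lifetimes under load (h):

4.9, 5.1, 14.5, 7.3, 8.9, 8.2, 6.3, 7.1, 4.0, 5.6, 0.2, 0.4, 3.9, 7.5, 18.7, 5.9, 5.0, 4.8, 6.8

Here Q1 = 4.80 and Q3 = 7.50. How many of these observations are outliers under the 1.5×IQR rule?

IQR = 2.70; fences at 4.80 − 4.05 = 0.75 and 7.50 + 4.05 = 11.55.
Outside the cutoffs: 0.2, 0.4, 14.5, 18.7.

4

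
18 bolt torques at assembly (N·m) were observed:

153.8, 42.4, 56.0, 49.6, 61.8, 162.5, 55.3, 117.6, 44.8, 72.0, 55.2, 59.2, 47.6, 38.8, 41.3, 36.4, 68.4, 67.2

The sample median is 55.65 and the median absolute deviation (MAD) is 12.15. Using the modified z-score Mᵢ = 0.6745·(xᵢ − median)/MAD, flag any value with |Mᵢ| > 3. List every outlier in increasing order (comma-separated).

117.6, 153.8, 162.5

|Mᵢ| > 3 ⇔ |xᵢ − 55.65| > 3·12.15/0.6745 = 54.04.
So outliers lie outside [1.61, 109.69].
117.6: M = 3.44 → outlier.
153.8: M = 5.45 → outlier.
162.5: M = 5.93 → outlier.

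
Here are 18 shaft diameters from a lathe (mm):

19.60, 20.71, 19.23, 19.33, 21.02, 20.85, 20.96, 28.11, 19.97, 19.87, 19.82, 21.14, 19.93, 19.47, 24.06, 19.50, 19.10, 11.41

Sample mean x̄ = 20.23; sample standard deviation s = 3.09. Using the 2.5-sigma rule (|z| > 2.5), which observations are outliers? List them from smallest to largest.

11.41, 28.11

Cutoffs at x̄ ± 2.5s: 20.23 ± 2.5·3.09 = [12.505, 27.955].
11.41: z = -2.85, |z| > 2.5 → outlier.
28.11: z = 2.55, |z| > 2.5 → outlier.
Every other value lies within [12.505, 27.955].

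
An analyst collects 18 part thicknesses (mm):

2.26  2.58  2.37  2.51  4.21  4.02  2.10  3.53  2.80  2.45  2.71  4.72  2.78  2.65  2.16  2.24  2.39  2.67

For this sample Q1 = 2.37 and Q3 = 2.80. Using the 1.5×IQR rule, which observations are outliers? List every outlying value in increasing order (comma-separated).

IQR = Q3 − Q1 = 2.80 − 2.37 = 0.43.
Lower fence = Q1 − 1.5·IQR = 2.37 − 0.645 = 1.725.
Upper fence = Q3 + 1.5·IQR = 2.80 + 0.645 = 3.445.
3.53 > 3.445 → outlier.
4.02 > 3.445 → outlier.
4.21 > 3.445 → outlier.
4.72 > 3.445 → outlier.
All remaining values lie within [1.725, 3.445].

3.53, 4.02, 4.21, 4.72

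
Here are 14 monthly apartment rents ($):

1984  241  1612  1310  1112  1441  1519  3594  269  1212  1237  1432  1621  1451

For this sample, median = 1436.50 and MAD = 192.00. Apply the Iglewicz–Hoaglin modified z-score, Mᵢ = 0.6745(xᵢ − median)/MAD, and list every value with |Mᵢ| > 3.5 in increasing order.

241, 269, 3594

|Mᵢ| > 3.5 ⇔ |xᵢ − 1436.50| > 3.5·192.00/0.6745 = 996.29.
So outliers lie outside [440.21, 2432.79].
241: M = -4.20 → outlier.
269: M = -4.10 → outlier.
3594: M = 7.58 → outlier.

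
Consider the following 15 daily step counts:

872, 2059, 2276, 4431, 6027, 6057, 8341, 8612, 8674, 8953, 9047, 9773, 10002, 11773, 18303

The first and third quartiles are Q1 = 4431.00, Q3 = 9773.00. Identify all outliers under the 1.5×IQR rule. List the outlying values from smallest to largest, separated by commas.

18303

IQR = Q3 − Q1 = 9773.00 − 4431.00 = 5342.00.
Lower fence = Q1 − 1.5·IQR = 4431.00 − 8013.00 = -3582.00.
Upper fence = Q3 + 1.5·IQR = 9773.00 + 8013.00 = 17786.00.
18303 > 17786.00 → outlier.
All remaining values lie within [-3582.00, 17786.00].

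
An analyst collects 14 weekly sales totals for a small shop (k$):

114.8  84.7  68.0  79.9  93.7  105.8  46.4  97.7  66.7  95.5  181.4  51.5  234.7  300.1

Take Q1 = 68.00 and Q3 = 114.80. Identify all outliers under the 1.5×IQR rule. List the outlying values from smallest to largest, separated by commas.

IQR = Q3 − Q1 = 114.80 − 68.00 = 46.80.
Lower fence = Q1 − 1.5·IQR = 68.00 − 70.20 = -2.20.
Upper fence = Q3 + 1.5·IQR = 114.80 + 70.20 = 185.00.
234.7 > 185.00 → outlier.
300.1 > 185.00 → outlier.
All remaining values lie within [-2.20, 185.00].

234.7, 300.1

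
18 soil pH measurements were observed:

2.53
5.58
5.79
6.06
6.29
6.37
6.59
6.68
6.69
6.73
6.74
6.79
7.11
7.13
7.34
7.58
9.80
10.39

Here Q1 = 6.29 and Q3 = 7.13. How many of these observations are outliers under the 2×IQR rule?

IQR = 0.84; fences at 6.29 − 1.68 = 4.61 and 7.13 + 1.68 = 8.81.
Outside the cutoffs: 2.53, 9.80, 10.39.

3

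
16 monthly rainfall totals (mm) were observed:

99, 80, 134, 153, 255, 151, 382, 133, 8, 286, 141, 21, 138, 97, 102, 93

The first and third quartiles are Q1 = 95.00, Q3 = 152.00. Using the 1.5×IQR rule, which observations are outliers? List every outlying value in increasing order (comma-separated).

IQR = Q3 − Q1 = 152.00 − 95.00 = 57.00.
Lower fence = Q1 − 1.5·IQR = 95.00 − 85.50 = 9.50.
Upper fence = Q3 + 1.5·IQR = 152.00 + 85.50 = 237.50.
8 < 9.50 → outlier.
255 > 237.50 → outlier.
286 > 237.50 → outlier.
382 > 237.50 → outlier.
All remaining values lie within [9.50, 237.50].

8, 255, 286, 382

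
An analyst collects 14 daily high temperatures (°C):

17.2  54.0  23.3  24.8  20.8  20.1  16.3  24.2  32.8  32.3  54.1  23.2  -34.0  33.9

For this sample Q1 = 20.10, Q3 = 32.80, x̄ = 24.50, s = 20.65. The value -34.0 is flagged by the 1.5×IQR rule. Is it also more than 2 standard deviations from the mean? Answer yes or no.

yes

z = (-34.0 − 24.50) / 20.65 = -2.83.
|z| = 2.83 > 2.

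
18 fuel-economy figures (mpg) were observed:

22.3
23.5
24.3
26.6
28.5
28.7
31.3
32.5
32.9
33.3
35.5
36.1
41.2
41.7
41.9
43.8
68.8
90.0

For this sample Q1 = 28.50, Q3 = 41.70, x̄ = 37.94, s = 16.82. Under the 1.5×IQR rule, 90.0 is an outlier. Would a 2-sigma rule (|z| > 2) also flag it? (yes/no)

z = (90.0 − 37.94) / 16.82 = 3.10.
|z| = 3.10 > 2.

yes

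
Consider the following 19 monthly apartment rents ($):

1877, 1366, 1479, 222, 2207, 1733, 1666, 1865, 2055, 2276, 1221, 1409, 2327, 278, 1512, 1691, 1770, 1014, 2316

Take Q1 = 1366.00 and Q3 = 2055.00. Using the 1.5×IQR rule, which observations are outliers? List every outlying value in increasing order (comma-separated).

222, 278

IQR = Q3 − Q1 = 2055.00 − 1366.00 = 689.00.
Lower fence = Q1 − 1.5·IQR = 1366.00 − 1033.50 = 332.50.
Upper fence = Q3 + 1.5·IQR = 2055.00 + 1033.50 = 3088.50.
222 < 332.50 → outlier.
278 < 332.50 → outlier.
All remaining values lie within [332.50, 3088.50].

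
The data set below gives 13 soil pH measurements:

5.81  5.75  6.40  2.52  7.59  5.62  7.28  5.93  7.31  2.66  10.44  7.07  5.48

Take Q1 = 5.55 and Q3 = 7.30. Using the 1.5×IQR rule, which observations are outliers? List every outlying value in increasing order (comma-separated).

2.52, 2.66, 10.44

IQR = Q3 − Q1 = 7.30 − 5.55 = 1.75.
Lower fence = Q1 − 1.5·IQR = 5.55 − 2.625 = 2.925.
Upper fence = Q3 + 1.5·IQR = 7.30 + 2.625 = 9.925.
2.52 < 2.925 → outlier.
2.66 < 2.925 → outlier.
10.44 > 9.925 → outlier.
All remaining values lie within [2.925, 9.925].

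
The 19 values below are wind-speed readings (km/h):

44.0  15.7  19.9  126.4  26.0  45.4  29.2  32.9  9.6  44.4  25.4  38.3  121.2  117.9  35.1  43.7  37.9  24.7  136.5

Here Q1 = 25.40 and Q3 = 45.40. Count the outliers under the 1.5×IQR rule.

4

IQR = 20.00; fences at 25.40 − 30.00 = -4.60 and 45.40 + 30.00 = 75.40.
Outside the cutoffs: 117.9, 121.2, 126.4, 136.5.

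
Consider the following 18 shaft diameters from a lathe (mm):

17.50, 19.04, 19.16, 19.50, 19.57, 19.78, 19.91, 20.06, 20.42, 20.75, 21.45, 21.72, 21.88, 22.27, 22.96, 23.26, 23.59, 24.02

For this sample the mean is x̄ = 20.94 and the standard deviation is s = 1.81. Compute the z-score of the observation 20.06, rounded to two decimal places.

-0.49

z = (20.06 − 20.94) / 1.81 = -0.49.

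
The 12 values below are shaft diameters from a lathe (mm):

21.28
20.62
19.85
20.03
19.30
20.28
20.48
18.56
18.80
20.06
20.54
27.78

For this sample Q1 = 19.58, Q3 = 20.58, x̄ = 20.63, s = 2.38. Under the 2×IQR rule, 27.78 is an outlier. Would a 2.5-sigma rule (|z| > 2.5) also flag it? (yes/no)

yes

z = (27.78 − 20.63) / 2.38 = 3.00.
|z| = 3.00 > 2.5.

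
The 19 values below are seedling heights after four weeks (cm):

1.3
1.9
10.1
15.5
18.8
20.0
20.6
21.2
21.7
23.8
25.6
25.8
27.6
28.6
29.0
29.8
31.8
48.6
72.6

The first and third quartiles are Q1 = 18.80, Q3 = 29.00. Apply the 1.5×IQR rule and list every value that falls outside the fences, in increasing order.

1.3, 1.9, 48.6, 72.6

IQR = Q3 − Q1 = 29.00 − 18.80 = 10.20.
Lower fence = Q1 − 1.5·IQR = 18.80 − 15.30 = 3.50.
Upper fence = Q3 + 1.5·IQR = 29.00 + 15.30 = 44.30.
1.3 < 3.50 → outlier.
1.9 < 3.50 → outlier.
48.6 > 44.30 → outlier.
72.6 > 44.30 → outlier.
All remaining values lie within [3.50, 44.30].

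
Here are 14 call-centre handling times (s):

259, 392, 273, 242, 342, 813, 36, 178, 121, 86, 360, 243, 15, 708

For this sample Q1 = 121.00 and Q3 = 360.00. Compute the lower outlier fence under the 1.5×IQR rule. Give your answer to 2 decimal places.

IQR = Q3 − Q1 = 360.00 − 121.00 = 239.00.
Lower fence = Q1 − 1.5·IQR = 121.00 − 358.50 = -237.50.
Upper fence = Q3 + 1.5·IQR = 360.00 + 358.50 = 718.50.

-237.50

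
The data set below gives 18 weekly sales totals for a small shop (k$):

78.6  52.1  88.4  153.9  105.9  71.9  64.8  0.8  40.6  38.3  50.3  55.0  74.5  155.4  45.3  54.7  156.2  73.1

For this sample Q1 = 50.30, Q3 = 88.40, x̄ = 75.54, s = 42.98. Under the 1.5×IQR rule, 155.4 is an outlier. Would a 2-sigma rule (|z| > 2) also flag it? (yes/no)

no

z = (155.4 − 75.54) / 42.98 = 1.86.
|z| = 1.86 ≤ 2.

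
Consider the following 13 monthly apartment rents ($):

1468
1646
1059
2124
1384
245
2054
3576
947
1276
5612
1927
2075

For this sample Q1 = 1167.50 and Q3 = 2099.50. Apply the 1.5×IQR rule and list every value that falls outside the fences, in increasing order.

3576, 5612

IQR = Q3 − Q1 = 2099.50 − 1167.50 = 932.00.
Lower fence = Q1 − 1.5·IQR = 1167.50 − 1398.00 = -230.50.
Upper fence = Q3 + 1.5·IQR = 2099.50 + 1398.00 = 3497.50.
3576 > 3497.50 → outlier.
5612 > 3497.50 → outlier.
All remaining values lie within [-230.50, 3497.50].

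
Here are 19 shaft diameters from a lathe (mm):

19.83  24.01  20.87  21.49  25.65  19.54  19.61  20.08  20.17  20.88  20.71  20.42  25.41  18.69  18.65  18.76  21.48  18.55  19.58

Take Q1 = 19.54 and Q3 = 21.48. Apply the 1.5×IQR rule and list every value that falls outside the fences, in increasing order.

25.41, 25.65

IQR = Q3 − Q1 = 21.48 − 19.54 = 1.94.
Lower fence = Q1 − 1.5·IQR = 19.54 − 2.91 = 16.63.
Upper fence = Q3 + 1.5·IQR = 21.48 + 2.91 = 24.39.
25.41 > 24.39 → outlier.
25.65 > 24.39 → outlier.
All remaining values lie within [16.63, 24.39].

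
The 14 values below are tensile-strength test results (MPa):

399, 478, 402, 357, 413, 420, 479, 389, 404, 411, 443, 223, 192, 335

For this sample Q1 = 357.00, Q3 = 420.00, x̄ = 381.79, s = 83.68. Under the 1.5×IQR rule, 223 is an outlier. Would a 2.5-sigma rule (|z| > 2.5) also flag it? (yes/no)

no

z = (223 − 381.79) / 83.68 = -1.90.
|z| = 1.90 ≤ 2.5.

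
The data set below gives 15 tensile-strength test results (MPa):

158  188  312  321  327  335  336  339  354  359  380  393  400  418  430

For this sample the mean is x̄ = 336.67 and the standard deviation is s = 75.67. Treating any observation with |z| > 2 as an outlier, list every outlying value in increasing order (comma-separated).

158

Cutoffs at x̄ ± 2s: 336.67 ± 2·75.67 = [185.33, 488.01].
158: z = -2.36, |z| > 2 → outlier.
Every other value lies within [185.33, 488.01].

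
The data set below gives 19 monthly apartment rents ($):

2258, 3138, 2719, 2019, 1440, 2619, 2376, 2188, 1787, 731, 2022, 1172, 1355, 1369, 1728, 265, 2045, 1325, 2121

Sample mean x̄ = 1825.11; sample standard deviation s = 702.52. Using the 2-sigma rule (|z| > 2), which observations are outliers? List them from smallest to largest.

Cutoffs at x̄ ± 2s: 1825.11 ± 2·702.52 = [420.07, 3230.15].
265: z = -2.22, |z| > 2 → outlier.
Every other value lies within [420.07, 3230.15].

265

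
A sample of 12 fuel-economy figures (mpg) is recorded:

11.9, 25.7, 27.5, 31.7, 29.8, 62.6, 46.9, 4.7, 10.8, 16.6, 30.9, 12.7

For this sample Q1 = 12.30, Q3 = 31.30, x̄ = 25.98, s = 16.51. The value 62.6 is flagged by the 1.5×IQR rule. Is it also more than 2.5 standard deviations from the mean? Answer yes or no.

z = (62.6 − 25.98) / 16.51 = 2.22.
|z| = 2.22 ≤ 2.5.

no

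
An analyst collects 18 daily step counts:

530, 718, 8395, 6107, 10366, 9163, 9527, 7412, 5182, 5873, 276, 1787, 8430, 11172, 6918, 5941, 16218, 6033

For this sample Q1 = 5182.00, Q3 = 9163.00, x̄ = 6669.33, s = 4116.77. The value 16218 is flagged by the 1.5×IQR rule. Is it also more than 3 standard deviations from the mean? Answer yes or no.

no

z = (16218 − 6669.33) / 4116.77 = 2.32.
|z| = 2.32 ≤ 3.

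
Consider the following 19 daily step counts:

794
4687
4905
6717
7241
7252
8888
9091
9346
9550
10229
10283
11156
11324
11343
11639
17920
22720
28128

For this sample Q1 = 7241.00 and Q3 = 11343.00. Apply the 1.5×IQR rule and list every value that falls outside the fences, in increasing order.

IQR = Q3 − Q1 = 11343.00 − 7241.00 = 4102.00.
Lower fence = Q1 − 1.5·IQR = 7241.00 − 6153.00 = 1088.00.
Upper fence = Q3 + 1.5·IQR = 11343.00 + 6153.00 = 17496.00.
794 < 1088.00 → outlier.
17920 > 17496.00 → outlier.
22720 > 17496.00 → outlier.
28128 > 17496.00 → outlier.
All remaining values lie within [1088.00, 17496.00].

794, 17920, 22720, 28128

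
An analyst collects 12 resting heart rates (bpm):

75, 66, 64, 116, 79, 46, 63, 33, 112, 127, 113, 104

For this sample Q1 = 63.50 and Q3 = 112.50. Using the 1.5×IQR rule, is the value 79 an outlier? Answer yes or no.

no

IQR = Q3 − Q1 = 112.50 − 63.50 = 49.00.
Lower fence = Q1 − 1.5·IQR = 63.50 − 73.50 = -10.00.
Upper fence = Q3 + 1.5·IQR = 112.50 + 73.50 = 186.00.
79 lies within [-10.00, 186.00].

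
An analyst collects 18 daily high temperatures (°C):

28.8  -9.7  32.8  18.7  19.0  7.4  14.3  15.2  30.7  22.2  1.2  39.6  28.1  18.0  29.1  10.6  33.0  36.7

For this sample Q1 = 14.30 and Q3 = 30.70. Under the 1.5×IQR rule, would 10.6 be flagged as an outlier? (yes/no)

no

IQR = Q3 − Q1 = 30.70 − 14.30 = 16.40.
Lower fence = Q1 − 1.5·IQR = 14.30 − 24.60 = -10.30.
Upper fence = Q3 + 1.5·IQR = 30.70 + 24.60 = 55.30.
10.6 lies within [-10.30, 55.30].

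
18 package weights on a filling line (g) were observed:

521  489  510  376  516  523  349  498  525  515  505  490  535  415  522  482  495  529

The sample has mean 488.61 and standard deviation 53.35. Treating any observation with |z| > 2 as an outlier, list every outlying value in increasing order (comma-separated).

349, 376

Cutoffs at x̄ ± 2s: 488.61 ± 2·53.35 = [381.91, 595.31].
349: z = -2.62, |z| > 2 → outlier.
376: z = -2.11, |z| > 2 → outlier.
Every other value lies within [381.91, 595.31].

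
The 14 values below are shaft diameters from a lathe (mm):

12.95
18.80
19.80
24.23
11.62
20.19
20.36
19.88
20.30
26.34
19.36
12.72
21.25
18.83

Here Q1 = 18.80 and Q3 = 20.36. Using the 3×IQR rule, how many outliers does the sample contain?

4

IQR = 1.56; fences at 18.80 − 4.68 = 14.12 and 20.36 + 4.68 = 25.04.
Outside the cutoffs: 11.62, 12.72, 12.95, 26.34.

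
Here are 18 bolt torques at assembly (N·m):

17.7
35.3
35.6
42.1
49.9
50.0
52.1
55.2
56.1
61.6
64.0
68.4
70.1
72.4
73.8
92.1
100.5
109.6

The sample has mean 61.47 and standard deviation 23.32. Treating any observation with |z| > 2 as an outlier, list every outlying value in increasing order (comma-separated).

109.6

Cutoffs at x̄ ± 2s: 61.47 ± 2·23.32 = [14.83, 108.11].
109.6: z = 2.06, |z| > 2 → outlier.
Every other value lies within [14.83, 108.11].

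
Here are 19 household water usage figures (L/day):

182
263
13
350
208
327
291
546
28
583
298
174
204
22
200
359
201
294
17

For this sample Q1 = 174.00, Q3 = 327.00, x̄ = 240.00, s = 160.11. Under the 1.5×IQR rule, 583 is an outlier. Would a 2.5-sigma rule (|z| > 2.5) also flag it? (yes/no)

no

z = (583 − 240.00) / 160.11 = 2.14.
|z| = 2.14 ≤ 2.5.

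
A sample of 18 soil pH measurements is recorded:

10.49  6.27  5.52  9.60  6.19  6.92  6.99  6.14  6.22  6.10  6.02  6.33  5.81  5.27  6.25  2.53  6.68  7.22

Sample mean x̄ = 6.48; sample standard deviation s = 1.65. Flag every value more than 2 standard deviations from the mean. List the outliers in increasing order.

Cutoffs at x̄ ± 2s: 6.48 ± 2·1.65 = [3.18, 9.78].
2.53: z = -2.39, |z| > 2 → outlier.
10.49: z = 2.43, |z| > 2 → outlier.
Every other value lies within [3.18, 9.78].

2.53, 10.49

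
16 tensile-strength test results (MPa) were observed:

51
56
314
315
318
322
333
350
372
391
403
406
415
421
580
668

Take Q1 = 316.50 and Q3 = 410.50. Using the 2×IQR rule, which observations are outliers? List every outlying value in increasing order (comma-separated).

51, 56, 668

IQR = Q3 − Q1 = 410.50 − 316.50 = 94.00.
Lower fence = Q1 − 2·IQR = 316.50 − 188.00 = 128.50.
Upper fence = Q3 + 2·IQR = 410.50 + 188.00 = 598.50.
51 < 128.50 → outlier.
56 < 128.50 → outlier.
668 > 598.50 → outlier.
All remaining values lie within [128.50, 598.50].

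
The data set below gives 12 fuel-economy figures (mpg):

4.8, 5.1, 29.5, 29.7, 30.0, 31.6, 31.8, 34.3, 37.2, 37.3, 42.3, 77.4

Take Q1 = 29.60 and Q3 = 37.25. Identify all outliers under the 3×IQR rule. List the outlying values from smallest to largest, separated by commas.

4.8, 5.1, 77.4

IQR = Q3 − Q1 = 37.25 − 29.60 = 7.65.
Lower fence = Q1 − 3·IQR = 29.60 − 22.95 = 6.65.
Upper fence = Q3 + 3·IQR = 37.25 + 22.95 = 60.20.
4.8 < 6.65 → outlier.
5.1 < 6.65 → outlier.
77.4 > 60.20 → outlier.
All remaining values lie within [6.65, 60.20].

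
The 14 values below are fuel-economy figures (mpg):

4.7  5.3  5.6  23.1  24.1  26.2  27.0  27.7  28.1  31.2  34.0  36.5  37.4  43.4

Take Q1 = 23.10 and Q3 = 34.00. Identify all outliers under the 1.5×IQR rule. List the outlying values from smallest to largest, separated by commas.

4.7, 5.3, 5.6

IQR = Q3 − Q1 = 34.00 − 23.10 = 10.90.
Lower fence = Q1 − 1.5·IQR = 23.10 − 16.35 = 6.75.
Upper fence = Q3 + 1.5·IQR = 34.00 + 16.35 = 50.35.
4.7 < 6.75 → outlier.
5.3 < 6.75 → outlier.
5.6 < 6.75 → outlier.
All remaining values lie within [6.75, 50.35].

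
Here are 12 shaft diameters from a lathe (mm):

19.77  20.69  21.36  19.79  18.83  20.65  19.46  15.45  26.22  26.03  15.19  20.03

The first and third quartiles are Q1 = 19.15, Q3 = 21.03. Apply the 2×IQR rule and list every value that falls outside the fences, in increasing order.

15.19, 26.03, 26.22

IQR = Q3 − Q1 = 21.03 − 19.15 = 1.88.
Lower fence = Q1 − 2·IQR = 19.15 − 3.76 = 15.39.
Upper fence = Q3 + 2·IQR = 21.03 + 3.76 = 24.79.
15.19 < 15.39 → outlier.
26.03 > 24.79 → outlier.
26.22 > 24.79 → outlier.
All remaining values lie within [15.39, 24.79].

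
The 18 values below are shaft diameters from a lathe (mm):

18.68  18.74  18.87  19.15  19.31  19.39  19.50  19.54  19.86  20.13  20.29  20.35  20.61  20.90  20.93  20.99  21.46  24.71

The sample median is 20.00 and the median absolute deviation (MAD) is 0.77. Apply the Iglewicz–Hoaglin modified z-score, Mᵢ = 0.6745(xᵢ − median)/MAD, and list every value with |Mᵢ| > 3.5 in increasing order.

|Mᵢ| > 3.5 ⇔ |xᵢ − 20.00| > 3.5·0.77/0.6745 = 4.00.
So outliers lie outside [16.00, 24.00].
24.71: M = 4.13 → outlier.

24.71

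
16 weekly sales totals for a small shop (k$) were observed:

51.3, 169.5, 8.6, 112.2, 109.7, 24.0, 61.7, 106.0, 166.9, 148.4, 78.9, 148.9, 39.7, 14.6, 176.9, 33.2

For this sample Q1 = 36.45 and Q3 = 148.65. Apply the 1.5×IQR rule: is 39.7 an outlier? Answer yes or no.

no

IQR = Q3 − Q1 = 148.65 − 36.45 = 112.20.
Lower fence = Q1 − 1.5·IQR = 36.45 − 168.30 = -131.85.
Upper fence = Q3 + 1.5·IQR = 148.65 + 168.30 = 316.95.
39.7 lies within [-131.85, 316.95].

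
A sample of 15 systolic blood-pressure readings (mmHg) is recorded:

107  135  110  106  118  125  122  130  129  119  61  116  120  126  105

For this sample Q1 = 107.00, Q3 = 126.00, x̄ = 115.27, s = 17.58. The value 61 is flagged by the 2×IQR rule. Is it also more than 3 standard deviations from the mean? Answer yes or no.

yes

z = (61 − 115.27) / 17.58 = -3.09.
|z| = 3.09 > 3.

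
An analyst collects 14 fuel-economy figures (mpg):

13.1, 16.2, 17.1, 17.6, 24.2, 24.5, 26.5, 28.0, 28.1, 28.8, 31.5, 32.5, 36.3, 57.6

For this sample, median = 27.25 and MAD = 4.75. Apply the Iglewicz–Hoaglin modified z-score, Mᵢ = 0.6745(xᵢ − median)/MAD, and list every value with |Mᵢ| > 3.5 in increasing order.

57.6

|Mᵢ| > 3.5 ⇔ |xᵢ − 27.25| > 3.5·4.75/0.6745 = 24.65.
So outliers lie outside [2.60, 51.90].
57.6: M = 4.31 → outlier.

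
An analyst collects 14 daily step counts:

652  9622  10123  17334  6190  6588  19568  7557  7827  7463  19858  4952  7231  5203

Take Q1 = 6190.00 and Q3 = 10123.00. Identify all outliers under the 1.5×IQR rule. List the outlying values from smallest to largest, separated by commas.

17334, 19568, 19858

IQR = Q3 − Q1 = 10123.00 − 6190.00 = 3933.00.
Lower fence = Q1 − 1.5·IQR = 6190.00 − 5899.50 = 290.50.
Upper fence = Q3 + 1.5·IQR = 10123.00 + 5899.50 = 16022.50.
17334 > 16022.50 → outlier.
19568 > 16022.50 → outlier.
19858 > 16022.50 → outlier.
All remaining values lie within [290.50, 16022.50].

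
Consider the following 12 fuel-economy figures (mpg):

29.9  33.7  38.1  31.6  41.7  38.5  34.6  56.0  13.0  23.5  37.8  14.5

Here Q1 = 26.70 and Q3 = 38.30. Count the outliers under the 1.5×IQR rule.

1

IQR = 11.60; fences at 26.70 − 17.40 = 9.30 and 38.30 + 17.40 = 55.70.
Outside the cutoffs: 56.0.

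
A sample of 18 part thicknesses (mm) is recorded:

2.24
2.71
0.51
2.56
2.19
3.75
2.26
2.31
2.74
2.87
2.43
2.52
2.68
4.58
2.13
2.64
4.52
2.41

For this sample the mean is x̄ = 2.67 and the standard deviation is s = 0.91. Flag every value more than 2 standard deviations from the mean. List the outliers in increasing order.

0.51, 4.52, 4.58

Cutoffs at x̄ ± 2s: 2.67 ± 2·0.91 = [0.85, 4.49].
0.51: z = -2.37, |z| > 2 → outlier.
4.52: z = 2.03, |z| > 2 → outlier.
4.58: z = 2.10, |z| > 2 → outlier.
Every other value lies within [0.85, 4.49].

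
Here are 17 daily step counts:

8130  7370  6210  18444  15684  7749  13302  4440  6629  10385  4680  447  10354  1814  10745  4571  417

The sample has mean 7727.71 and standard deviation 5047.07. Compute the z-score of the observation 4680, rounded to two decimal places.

-0.60

z = (4680 − 7727.71) / 5047.07 = -0.60.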